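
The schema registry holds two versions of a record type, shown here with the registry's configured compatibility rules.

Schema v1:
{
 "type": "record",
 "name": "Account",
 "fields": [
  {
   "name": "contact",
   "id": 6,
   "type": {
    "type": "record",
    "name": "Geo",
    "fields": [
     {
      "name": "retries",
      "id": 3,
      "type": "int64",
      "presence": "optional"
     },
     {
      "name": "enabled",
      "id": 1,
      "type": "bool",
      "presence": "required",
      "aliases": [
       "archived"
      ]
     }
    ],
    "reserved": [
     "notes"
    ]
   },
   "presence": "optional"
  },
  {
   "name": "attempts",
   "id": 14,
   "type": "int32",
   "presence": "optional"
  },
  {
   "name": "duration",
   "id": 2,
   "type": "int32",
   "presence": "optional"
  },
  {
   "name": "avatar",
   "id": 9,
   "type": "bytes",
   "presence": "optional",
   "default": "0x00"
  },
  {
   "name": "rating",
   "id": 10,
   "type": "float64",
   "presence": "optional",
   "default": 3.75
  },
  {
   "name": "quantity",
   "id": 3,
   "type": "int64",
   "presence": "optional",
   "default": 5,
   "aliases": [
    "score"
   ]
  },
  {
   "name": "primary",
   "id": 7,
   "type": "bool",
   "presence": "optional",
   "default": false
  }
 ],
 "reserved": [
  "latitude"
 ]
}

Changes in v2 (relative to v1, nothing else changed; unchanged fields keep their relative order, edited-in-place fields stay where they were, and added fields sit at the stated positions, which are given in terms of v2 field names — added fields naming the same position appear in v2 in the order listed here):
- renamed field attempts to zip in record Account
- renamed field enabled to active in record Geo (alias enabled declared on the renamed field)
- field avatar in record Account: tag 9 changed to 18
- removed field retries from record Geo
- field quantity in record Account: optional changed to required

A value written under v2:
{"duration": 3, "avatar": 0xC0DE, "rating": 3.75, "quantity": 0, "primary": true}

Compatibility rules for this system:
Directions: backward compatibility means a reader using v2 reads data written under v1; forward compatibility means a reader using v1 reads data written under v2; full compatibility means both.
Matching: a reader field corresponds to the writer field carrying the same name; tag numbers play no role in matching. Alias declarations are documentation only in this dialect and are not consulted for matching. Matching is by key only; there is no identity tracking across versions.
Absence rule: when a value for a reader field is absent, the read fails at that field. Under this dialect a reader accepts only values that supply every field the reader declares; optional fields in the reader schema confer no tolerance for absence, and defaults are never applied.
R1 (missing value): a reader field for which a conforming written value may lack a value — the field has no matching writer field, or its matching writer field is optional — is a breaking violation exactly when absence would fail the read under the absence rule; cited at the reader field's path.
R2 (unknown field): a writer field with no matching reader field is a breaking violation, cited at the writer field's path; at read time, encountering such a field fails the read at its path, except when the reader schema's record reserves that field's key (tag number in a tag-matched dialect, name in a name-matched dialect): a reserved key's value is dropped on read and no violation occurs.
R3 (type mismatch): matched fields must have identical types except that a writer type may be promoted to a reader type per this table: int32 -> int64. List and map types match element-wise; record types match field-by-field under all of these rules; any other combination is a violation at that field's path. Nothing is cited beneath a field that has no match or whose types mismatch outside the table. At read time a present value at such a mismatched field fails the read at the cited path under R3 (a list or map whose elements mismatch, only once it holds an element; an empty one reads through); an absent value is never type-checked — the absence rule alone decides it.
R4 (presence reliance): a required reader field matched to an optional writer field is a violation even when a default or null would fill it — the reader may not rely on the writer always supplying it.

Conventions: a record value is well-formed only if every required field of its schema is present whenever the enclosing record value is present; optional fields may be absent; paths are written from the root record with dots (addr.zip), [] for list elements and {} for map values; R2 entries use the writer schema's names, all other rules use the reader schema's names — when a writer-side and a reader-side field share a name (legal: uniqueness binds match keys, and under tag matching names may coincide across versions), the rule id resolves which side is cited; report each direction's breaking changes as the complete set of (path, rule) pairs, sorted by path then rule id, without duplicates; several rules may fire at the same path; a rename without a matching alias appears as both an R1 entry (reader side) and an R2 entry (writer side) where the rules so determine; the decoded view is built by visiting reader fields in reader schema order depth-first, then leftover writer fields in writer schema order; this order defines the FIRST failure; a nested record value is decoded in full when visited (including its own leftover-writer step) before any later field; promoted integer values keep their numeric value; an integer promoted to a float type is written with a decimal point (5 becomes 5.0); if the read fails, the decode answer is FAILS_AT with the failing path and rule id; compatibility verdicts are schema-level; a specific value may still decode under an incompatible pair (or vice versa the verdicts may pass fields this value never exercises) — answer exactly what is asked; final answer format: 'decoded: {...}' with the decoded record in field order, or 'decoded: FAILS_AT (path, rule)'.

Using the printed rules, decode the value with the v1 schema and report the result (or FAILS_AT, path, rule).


the writer's type comes first in each Account pair
decode walk for Account under reader schema v1:
  read fails at contact under R1 (no fill)
  => FAILS_AT (contact, R1)
diffs on Account not affecting the asked answer:
  renamed field attempts to zip in record Account -> schema-level compatibility only; this Account value's decode is unchanged
  renamed field enabled to active in record Geo (alias enabled declared on the renamed field) -> schema-level compatibility only; this Account value's decode is unchanged
  field avatar in record Account: tag 9 changed to 18 -> no rule fires on it and the decoded Account view is identical with or without it
  removed field retries from record Geo -> schema-level compatibility only; this Account value's decode is unchanged
  field quantity in record Account: optional changed to required -> schema-level compatibility only; this Account value's decode is unchanged

decoded: FAILS_AT (contact, R1)


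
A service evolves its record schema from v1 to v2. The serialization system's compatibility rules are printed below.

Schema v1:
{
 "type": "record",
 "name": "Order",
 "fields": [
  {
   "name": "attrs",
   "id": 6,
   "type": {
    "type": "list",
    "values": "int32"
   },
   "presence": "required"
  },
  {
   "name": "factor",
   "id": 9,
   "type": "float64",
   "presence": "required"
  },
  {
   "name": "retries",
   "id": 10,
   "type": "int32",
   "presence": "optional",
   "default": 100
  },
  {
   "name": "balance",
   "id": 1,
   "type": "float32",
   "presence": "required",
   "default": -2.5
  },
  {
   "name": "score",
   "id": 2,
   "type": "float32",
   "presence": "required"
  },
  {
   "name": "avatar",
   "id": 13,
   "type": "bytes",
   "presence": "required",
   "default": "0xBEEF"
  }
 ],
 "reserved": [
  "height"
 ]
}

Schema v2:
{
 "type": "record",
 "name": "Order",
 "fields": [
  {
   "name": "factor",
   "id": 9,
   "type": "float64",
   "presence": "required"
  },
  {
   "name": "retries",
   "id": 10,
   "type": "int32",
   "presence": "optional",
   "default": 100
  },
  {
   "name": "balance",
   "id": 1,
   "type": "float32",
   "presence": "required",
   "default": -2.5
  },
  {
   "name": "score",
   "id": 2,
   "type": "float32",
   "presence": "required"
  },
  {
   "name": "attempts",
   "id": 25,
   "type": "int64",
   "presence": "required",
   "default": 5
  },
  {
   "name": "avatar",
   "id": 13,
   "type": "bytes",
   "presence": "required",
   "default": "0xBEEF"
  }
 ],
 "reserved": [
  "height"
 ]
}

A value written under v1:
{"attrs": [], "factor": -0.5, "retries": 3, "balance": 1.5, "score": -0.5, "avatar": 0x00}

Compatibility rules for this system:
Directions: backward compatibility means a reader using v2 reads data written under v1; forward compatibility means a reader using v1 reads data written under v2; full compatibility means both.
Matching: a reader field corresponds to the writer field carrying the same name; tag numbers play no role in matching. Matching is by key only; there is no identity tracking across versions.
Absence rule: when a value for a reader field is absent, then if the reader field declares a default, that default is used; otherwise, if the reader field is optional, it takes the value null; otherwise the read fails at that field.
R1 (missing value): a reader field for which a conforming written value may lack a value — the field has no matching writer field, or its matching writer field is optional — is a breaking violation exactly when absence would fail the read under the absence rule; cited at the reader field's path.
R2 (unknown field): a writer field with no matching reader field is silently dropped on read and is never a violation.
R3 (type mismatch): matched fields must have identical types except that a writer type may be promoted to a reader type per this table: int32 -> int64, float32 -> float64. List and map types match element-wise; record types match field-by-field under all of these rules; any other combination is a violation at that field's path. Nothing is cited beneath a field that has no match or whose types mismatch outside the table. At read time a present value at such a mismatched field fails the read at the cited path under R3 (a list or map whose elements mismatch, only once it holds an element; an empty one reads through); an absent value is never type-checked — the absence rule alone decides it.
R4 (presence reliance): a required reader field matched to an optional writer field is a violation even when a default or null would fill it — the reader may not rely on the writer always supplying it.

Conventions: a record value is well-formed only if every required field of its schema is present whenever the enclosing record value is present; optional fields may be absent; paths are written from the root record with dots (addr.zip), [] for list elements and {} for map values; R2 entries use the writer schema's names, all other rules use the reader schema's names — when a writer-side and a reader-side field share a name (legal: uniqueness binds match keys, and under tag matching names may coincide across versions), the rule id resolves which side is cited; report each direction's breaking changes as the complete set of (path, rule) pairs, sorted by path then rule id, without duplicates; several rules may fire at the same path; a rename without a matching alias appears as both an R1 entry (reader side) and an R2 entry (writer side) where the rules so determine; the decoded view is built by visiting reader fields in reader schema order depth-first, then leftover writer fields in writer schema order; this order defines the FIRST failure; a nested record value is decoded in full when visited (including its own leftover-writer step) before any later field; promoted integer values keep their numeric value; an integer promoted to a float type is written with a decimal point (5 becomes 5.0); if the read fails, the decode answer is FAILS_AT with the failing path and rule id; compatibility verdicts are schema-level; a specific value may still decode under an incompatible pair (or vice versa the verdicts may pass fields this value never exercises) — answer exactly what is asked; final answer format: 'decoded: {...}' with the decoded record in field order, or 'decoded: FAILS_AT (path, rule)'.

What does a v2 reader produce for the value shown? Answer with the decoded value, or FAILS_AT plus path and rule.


decoded: {"factor": -0.5, "retries": 3, "balance": 1.5, "score": -0.5, "attempts": 5, "avatar": 0x00}

in Order below, arrows point writer -> reader
decode walk for Order under reader schema v2:
  factor := -0.5
  retries := 3
  balance := 1.5
  score := -0.5
  attempts := 5 (no value, default fills)
  avatar := 0x00
  writer attrs: unmatched, discarded
  => decoded: {"factor": -0.5, "retries": 3, "balance": 1.5, "score": -0.5, "attempts": 5, "avatar": 0x00}


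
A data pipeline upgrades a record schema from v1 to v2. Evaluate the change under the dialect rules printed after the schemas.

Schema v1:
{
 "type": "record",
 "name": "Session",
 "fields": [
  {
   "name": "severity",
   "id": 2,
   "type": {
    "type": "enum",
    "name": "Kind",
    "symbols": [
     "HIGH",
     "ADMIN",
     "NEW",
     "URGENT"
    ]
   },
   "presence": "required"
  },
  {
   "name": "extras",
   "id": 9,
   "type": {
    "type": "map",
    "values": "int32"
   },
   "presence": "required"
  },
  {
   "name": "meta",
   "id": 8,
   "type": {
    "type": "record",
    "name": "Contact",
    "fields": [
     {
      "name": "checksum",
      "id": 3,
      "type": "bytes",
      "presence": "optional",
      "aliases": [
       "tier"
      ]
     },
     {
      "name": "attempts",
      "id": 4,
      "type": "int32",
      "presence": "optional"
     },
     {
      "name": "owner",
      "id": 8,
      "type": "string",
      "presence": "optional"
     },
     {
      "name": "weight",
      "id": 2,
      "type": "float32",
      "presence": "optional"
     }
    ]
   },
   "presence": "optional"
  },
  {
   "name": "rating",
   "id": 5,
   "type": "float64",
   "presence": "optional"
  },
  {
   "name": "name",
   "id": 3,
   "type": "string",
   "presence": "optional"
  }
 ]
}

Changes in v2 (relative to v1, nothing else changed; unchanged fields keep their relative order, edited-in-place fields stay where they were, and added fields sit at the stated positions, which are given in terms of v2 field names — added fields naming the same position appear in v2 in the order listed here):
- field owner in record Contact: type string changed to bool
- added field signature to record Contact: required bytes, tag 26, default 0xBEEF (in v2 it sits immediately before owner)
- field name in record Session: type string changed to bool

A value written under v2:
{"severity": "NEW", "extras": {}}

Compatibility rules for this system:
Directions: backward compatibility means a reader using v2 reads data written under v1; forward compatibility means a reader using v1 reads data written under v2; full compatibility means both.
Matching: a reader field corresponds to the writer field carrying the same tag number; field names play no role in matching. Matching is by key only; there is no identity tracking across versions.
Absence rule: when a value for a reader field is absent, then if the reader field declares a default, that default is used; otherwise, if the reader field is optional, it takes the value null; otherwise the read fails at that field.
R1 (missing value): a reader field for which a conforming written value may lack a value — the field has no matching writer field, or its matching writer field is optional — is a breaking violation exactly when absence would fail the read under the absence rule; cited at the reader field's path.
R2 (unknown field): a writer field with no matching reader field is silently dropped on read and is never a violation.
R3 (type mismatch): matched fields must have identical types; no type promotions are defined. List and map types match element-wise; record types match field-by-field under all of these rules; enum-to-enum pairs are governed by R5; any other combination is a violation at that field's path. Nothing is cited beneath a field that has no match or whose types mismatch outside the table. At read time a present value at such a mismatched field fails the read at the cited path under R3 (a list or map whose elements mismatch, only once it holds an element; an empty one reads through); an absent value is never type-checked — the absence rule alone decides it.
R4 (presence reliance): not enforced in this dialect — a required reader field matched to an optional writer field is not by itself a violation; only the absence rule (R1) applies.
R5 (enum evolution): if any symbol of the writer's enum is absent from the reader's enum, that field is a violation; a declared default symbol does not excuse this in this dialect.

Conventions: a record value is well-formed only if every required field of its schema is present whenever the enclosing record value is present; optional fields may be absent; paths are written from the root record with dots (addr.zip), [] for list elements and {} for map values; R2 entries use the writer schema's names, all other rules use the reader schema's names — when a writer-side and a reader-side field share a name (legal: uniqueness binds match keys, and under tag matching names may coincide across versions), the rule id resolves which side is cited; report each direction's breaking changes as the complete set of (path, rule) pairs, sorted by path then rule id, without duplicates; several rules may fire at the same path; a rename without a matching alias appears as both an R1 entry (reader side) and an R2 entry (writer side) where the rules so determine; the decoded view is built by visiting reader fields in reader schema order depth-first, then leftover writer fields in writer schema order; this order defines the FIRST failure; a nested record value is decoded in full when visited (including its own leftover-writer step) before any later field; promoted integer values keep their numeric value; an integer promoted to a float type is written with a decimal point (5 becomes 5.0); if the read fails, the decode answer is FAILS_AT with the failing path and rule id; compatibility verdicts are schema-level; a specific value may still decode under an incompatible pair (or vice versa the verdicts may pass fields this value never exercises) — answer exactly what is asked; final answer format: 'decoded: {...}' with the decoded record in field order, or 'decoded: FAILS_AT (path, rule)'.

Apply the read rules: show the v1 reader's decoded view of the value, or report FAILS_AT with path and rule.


decoded: {"severity": "NEW", "extras": {}, "meta": null, "rating": null, "name": null}

the writer's type comes first in each Session pair
decode walk for Session under reader schema v1:
  severity := "NEW"
  extras := {}
  meta := null (missing; optional => null)
  rating := null (missing; optional => null)
  name := null (missing; optional => null)
  => decoded: {"severity": "NEW", "extras": {}, "meta": null, "rating": null, "name": null}
the other Session changes do not affect what is asked:
  field owner in record Contact: type string changed to bool -> shifts the Session verdicts, not this decode
  added field signature to record Contact: required bytes, tag 26, default 0xBEEF (in v2 it sits immediately before owner) -> triggers nothing under the printed rules; the Session answer is the same either way
  field name in record Session: type string changed to bool -> shifts the Session verdicts, not this decode


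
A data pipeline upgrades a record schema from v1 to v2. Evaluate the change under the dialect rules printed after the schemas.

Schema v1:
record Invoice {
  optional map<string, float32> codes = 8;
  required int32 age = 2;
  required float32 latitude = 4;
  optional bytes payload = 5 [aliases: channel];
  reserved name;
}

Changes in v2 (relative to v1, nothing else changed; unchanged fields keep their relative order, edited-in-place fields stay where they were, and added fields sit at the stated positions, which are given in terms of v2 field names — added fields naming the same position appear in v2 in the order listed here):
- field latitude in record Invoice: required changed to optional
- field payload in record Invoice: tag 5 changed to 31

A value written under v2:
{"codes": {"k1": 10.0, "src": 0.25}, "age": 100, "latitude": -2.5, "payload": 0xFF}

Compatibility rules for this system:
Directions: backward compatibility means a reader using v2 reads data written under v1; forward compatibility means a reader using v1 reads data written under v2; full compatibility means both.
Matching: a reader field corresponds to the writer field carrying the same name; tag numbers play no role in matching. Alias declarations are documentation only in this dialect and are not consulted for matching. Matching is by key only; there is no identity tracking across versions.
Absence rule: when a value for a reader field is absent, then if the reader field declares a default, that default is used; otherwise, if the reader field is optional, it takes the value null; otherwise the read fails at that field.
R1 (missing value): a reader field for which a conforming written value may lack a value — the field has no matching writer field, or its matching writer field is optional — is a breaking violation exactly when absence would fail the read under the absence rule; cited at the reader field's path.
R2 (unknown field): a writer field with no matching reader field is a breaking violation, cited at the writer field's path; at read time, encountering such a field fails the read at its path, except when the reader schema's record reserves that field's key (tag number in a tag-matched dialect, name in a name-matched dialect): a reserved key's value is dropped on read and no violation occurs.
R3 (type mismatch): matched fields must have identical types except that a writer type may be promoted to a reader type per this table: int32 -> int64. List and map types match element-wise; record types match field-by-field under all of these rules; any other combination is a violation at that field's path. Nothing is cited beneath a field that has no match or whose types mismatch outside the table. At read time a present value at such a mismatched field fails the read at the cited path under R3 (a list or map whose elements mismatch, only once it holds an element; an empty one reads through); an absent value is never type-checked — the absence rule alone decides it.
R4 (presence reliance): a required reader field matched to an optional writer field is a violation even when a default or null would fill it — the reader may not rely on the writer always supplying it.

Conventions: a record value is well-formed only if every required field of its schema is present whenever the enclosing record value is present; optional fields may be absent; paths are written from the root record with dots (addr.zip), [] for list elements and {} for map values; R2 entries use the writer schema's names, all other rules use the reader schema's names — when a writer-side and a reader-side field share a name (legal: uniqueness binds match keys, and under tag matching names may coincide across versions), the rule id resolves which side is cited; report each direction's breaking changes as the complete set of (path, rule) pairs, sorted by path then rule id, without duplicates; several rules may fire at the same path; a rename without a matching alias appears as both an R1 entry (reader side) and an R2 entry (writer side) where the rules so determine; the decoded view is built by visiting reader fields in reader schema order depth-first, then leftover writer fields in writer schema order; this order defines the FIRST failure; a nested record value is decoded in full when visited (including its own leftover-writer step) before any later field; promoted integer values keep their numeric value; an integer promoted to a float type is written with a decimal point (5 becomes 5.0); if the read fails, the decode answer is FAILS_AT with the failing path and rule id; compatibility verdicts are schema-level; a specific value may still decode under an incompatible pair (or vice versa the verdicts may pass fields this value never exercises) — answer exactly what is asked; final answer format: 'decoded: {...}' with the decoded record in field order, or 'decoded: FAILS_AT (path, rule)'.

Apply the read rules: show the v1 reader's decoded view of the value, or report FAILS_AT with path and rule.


decoded: {"codes": {"k1": 10.0, "src": 0.25}, "age": 100, "latitude": -2.5, "payload": 0xFF}

in Invoice below, arrows point writer -> reader
decode (reader v1):
  codes := {"k1": 10.0, "src": 0.25}
  age := 100
  latitude := -2.5
  payload := 0xFF
  => decoded: {"codes": {"k1": 10.0, "src": 0.25}, "age": 100, "latitude": -2.5, "payload": 0xFF}
the rest of the Invoice diff is inert for this question:
  field latitude in record Invoice: required changed to optional -> a verdict-level change on Invoice — the shown value reads the same
  field payload in record Invoice: tag 5 changed to 31 -> fires no rule on Invoice under this dialect and leaves the result unchanged


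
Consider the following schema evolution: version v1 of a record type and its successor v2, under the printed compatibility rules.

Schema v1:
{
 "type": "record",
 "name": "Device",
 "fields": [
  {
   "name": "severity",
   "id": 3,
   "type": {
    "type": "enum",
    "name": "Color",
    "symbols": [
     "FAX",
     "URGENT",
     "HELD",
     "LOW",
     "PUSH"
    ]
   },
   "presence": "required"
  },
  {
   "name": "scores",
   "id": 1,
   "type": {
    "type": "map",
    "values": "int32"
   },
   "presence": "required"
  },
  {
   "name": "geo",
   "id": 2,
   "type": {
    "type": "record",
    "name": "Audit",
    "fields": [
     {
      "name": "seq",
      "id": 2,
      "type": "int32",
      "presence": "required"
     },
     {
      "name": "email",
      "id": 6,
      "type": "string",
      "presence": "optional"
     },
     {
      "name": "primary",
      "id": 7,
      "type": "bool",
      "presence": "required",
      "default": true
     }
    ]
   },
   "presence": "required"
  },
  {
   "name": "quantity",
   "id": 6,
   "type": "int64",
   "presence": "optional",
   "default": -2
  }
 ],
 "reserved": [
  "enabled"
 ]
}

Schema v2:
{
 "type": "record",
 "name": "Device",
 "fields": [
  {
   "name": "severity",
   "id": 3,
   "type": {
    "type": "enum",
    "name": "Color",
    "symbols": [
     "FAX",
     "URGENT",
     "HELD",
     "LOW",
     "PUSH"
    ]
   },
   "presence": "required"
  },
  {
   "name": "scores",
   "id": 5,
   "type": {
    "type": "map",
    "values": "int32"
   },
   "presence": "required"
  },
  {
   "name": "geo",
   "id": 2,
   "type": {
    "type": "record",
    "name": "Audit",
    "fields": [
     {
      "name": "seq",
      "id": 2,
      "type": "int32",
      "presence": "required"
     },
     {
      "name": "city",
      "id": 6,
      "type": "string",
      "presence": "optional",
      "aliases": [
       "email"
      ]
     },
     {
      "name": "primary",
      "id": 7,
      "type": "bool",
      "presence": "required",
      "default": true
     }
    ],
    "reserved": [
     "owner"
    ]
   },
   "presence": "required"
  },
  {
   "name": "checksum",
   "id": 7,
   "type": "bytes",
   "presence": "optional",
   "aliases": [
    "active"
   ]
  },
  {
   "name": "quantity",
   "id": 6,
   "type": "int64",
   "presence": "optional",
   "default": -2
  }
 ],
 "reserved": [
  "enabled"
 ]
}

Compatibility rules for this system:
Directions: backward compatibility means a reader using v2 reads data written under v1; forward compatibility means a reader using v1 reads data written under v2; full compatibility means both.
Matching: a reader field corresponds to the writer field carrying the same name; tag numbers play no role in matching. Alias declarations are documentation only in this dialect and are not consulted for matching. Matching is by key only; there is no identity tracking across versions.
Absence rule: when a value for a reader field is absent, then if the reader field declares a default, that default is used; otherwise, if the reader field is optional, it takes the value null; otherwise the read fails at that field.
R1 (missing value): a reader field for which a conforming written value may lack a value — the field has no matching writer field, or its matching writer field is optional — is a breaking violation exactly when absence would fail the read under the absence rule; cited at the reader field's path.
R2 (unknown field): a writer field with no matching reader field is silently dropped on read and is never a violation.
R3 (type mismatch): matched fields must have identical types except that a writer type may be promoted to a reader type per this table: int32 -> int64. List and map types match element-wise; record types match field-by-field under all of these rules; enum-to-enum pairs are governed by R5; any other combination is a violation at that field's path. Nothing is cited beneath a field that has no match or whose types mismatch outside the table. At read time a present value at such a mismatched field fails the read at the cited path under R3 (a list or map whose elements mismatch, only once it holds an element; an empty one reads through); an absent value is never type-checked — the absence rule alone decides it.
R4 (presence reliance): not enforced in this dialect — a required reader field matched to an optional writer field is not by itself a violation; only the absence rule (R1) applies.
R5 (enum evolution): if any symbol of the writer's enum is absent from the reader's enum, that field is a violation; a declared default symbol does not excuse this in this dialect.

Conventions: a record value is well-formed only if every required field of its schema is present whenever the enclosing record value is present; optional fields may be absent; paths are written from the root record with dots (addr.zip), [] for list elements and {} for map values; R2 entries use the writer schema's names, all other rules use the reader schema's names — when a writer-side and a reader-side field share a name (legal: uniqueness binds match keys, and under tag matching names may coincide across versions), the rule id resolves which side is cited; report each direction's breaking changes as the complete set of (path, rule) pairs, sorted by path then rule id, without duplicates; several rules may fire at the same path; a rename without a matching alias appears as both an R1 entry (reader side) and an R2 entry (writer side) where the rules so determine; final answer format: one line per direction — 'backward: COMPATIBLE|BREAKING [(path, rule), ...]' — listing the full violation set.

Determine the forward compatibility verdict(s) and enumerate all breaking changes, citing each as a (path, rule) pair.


the writer's type comes first in each Device pair
checking forward for Device: reader v1 against writer v2:
  severity <- severity (Color -> Color, writer required)
  scores <- scores (map<string, int32> -> map<string, int32>, writer required)
  geo <- geo (Audit -> Audit, writer required)
  quantity <- quantity (int64 -> int64, writer optional)
  leftover writer field: checksum
  geo.seq <- geo.seq (int32 -> int32, writer required)
  geo.email: no writer match
  geo.primary <- geo.primary (bool -> bool, writer required)
  leftover writer field: geo.city
  nothing fires on Device: forward is COMPATIBLE
remaining Device differences; none change what is asked:
  added field checksum to record Device: optional bytes, tag 7 (in v2 it sits immediately before quantity) -> no rule fires on it in Device's dialect; the asked verdict holds
  field scores in record Device: tag 1 changed to 5 -> no rule fires on it in Device's dialect; the asked verdict holds
  renamed field email to city in record Audit (alias email declared on the renamed field) -> no rule fires on it in Device's dialect; the asked verdict holds

forward: COMPATIBLE []


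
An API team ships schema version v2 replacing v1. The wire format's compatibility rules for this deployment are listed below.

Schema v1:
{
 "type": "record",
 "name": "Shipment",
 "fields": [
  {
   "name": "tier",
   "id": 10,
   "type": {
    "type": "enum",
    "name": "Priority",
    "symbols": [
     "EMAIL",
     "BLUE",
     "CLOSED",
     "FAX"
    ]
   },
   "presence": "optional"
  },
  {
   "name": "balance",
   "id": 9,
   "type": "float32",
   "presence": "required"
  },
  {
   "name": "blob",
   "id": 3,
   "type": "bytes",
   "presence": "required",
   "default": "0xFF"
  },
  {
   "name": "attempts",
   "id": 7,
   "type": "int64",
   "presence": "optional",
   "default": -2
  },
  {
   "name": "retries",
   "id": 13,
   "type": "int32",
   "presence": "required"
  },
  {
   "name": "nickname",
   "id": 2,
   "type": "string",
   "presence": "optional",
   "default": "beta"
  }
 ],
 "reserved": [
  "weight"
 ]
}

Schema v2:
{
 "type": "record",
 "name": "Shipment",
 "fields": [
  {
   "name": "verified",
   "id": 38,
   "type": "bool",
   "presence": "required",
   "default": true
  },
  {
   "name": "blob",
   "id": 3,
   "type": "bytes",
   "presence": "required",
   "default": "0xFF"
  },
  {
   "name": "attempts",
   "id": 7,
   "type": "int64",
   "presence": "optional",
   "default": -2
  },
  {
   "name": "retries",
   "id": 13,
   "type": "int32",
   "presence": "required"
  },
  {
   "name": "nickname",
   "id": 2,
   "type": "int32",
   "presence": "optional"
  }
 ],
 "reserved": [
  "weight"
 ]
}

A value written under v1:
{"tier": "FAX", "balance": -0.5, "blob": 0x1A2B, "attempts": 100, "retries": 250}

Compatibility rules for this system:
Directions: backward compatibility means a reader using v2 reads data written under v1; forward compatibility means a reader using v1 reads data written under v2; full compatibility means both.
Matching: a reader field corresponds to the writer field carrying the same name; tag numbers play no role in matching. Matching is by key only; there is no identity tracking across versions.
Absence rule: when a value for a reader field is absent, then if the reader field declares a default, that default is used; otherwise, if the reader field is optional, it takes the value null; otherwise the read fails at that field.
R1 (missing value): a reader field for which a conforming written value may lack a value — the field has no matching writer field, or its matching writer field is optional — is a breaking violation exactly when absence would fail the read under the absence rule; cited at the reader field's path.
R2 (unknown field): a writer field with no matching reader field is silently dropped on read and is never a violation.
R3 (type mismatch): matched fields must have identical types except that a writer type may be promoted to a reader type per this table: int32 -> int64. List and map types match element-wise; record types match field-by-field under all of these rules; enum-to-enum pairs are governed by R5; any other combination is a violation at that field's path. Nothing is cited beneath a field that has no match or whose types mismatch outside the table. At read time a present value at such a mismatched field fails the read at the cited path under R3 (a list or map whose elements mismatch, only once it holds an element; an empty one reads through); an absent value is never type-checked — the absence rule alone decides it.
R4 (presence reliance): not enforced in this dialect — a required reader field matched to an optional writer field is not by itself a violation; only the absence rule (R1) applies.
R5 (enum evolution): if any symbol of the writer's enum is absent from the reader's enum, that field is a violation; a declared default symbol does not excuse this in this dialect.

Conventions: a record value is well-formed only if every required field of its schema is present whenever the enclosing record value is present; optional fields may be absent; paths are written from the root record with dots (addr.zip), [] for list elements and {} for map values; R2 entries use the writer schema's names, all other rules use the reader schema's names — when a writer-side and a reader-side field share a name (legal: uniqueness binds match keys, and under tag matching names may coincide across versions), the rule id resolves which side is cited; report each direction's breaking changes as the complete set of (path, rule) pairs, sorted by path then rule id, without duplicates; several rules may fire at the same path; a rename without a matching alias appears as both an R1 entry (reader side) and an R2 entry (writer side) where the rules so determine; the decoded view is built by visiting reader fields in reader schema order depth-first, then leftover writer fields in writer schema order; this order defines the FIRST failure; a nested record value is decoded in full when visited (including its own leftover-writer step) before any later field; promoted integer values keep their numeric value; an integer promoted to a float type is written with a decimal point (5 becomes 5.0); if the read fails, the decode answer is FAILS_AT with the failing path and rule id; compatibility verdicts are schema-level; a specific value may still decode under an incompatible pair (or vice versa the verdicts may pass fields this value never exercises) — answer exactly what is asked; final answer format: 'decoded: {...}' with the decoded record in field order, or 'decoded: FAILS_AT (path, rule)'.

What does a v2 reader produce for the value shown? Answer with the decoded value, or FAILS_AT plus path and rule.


each type pair in Shipment: writer, then reader
decode walk for Shipment under reader schema v2:
  verified := true (no value, default fills)
  blob := 0x1A2B
  attempts := 100
  retries := 250
  nickname := null (not supplied -> null)
  writer tier: unmatched, discarded
  writer balance: unmatched, discarded
  => decoded: {"verified": true, "blob": 0x1A2B, "attempts": 100, "retries": 250, "nickname": null}

decoded: {"verified": true, "blob": 0x1A2B, "attempts": 100, "retries": 250, "nickname": null}


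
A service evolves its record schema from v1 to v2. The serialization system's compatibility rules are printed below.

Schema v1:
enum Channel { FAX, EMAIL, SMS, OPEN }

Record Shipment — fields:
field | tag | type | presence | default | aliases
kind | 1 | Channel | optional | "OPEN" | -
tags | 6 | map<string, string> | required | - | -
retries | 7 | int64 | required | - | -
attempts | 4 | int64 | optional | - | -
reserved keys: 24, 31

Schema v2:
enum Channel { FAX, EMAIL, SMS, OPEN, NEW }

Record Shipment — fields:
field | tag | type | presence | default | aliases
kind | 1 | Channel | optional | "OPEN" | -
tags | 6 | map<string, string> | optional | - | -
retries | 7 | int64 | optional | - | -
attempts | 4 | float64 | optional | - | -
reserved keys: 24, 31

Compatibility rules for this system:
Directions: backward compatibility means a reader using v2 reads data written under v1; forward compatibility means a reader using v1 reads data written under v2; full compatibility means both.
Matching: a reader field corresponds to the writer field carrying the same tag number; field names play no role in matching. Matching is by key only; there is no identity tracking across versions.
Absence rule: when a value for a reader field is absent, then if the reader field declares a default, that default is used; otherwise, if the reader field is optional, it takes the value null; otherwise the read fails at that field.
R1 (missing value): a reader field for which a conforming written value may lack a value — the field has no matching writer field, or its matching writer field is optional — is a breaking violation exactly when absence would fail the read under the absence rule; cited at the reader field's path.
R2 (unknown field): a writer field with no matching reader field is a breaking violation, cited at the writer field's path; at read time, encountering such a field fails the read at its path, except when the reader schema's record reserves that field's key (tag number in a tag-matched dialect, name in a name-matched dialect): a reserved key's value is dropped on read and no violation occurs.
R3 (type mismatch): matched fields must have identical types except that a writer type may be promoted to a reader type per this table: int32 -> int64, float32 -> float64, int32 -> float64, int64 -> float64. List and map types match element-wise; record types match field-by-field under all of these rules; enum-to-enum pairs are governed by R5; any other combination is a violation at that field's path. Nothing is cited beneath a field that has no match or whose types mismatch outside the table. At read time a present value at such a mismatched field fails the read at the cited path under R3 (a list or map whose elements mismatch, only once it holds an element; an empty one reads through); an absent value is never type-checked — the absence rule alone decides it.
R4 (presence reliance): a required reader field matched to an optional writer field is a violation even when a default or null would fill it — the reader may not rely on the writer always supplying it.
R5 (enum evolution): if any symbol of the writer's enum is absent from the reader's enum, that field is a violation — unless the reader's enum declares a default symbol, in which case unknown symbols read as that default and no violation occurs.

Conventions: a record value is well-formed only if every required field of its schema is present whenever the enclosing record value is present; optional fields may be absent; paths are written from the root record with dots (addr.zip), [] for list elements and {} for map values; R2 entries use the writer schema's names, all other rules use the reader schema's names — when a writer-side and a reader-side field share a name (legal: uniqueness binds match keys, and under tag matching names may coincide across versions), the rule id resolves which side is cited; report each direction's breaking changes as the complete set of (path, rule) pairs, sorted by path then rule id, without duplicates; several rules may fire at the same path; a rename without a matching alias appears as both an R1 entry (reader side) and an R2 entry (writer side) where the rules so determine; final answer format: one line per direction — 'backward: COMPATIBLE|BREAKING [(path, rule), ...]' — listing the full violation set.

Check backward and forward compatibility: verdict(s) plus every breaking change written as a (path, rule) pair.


in Shipment below, arrows point writer -> reader
backward on Shipment — v2 reading data written by v1:
  kind: paired with writer kind (Channel -> Channel; writer optional)
  tags: paired with writer tags (map<string, string> -> map<string, string>; writer required)
  retries: paired with writer retries (int64 -> int64; writer required)
  attempts: paired with writer attempts (int64 -> float64; writer optional)
  => no violations; backward on Shipment: COMPATIBLE
forward on Shipment — v1 reading data written by v2:
  kind: paired with writer kind (Channel -> Channel; writer optional)
  tags: paired with writer tags (map<string, string> -> map<string, string>; writer optional)
  retries: paired with writer retries (int64 -> int64; writer optional)
  attempts: paired with writer attempts (float64 -> int64; writer optional)
  breaking: (attempts, R3)
  breaking: (kind, R5)
  breaking: (retries, R1)
  breaking: (retries, R4)
  breaking: (tags, R1)
  breaking: (tags, R4)
  forward on Shipment therefore BREAKING (6)

backward: COMPATIBLE []; forward: BREAKING [(attempts, R3), (kind, R5), (retries, R1), (retries, R4), (tags, R1), (tags, R4)]
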